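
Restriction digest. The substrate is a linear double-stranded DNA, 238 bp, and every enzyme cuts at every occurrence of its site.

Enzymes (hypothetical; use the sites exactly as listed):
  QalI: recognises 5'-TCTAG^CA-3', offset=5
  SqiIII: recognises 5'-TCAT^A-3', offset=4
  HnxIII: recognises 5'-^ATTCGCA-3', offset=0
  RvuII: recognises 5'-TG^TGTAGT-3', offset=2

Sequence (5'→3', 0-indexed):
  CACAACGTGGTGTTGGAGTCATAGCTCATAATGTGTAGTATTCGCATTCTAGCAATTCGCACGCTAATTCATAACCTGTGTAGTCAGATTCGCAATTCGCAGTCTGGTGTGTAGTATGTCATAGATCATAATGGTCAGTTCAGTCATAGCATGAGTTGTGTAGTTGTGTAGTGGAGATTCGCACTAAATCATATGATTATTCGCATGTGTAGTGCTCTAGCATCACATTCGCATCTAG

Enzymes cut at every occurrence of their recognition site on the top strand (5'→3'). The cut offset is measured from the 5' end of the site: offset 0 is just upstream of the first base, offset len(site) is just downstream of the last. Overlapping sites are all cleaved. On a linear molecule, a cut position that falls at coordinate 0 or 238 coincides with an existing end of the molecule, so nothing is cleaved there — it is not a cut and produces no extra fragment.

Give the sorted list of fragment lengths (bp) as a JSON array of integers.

Site scan:
  QalI TCTAGCA/5: at [47, 215] ⇒ [52, 220]
  SqiIII TCATA/4: at [18, 25, 68, 118, 125, 143, 188] ⇒ [22, 29, 72, 122, 129, 147, 192]
  HnxIII ATTCGCA/0: at [39, 54, 87, 94, 176, 198, 226] ⇒ [39, 54, 87, 94, 176, 198, 226]
  RvuII TGTGTAGT/2: at [31, 76, 107, 156, 164, 205] ⇒ [33, 78, 109, 158, 166, 207]

Pooled cuts: [22, 29, 33, 39, 52, 54, 72, 78, 87, 94, 109, 122, 129, 147, 158, 166, 176, 192, 198, 207, 220, 226]

Fragments:
  [0,22): 22 bp
  [22,29): 7 bp
  [29,33): 4 bp
  [33,39): 6 bp
  [39,52): 13 bp
  [52,54): 2 bp
  [54,72): 18 bp
  [72,78): 6 bp
  [78,87): 9 bp
  [87,94): 7 bp
  [94,109): 15 bp
  [109,122): 13 bp
  [122,129): 7 bp
  [129,147): 18 bp
  [147,158): 11 bp
  [158,166): 8 bp
  [166,176): 10 bp
  [176,192): 16 bp
  [192,198): 6 bp
  [198,207): 9 bp
  [207,220): 13 bp
  [220,226): 6 bp
  [226,238): 12 bp

[2,4,6,6,6,6,7,7,7,8,9,9,10,11,12,13,13,13,15,16,18,18,22]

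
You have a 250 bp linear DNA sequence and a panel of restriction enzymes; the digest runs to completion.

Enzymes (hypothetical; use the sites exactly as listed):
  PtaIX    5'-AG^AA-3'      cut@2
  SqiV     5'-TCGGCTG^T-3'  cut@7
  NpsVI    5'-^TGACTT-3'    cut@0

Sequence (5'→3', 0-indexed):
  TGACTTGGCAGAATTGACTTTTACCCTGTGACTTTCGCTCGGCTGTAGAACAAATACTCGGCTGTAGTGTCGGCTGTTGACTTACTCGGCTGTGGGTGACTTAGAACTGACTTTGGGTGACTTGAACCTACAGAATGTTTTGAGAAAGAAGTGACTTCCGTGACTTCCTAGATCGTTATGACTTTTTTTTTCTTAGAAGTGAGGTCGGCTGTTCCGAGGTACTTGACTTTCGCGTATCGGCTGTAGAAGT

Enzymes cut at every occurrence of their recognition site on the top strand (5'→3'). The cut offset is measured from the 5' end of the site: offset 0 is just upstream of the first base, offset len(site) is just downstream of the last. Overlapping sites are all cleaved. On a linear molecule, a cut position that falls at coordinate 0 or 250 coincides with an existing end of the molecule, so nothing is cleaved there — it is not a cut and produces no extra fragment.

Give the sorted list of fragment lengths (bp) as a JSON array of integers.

[1,3,3,3,3,3,4,4,4,8,9,10,11,11,12,12,14,15,15,16,16,17,18,18,20]

Per-enzyme occurrences:
  PtaIX (AGAA, off=2): starts [9, 46, 102, 131, 142, 146, 194, 244] → cuts [11, 48, 104, 133, 144, 148, 196, 246]
  SqiV (TCGGCTGT, off=7): starts [38, 57, 69, 85, 204, 236] → cuts [45, 64, 76, 92, 211, 243]
  NpsVI (TGACTT, off=0): starts [0, 14, 28, 77, 96, 107, 117, 151, 160, 178, 223] → cuts [14, 28, 77, 96, 107, 117, 151, 160, 178, 223] (position 0 is a terminus of the linear molecule — no cut)

Pooled cuts: [11, 14, 28, 45, 48, 64, 76, 77, 92, 96, 104, 107, 117, 133, 144, 148, 151, 160, 178, 196, 211, 223, 243, 246]

Fragments:
  [0,11): 11 bp
  [11,14): 3 bp
  [14,28): 14 bp
  [28,45): 17 bp
  [45,48): 3 bp
  [48,64): 16 bp
  [64,76): 12 bp
  [76,77): 1 bp
  [77,92): 15 bp
  [92,96): 4 bp
  [96,104): 8 bp
  [104,107): 3 bp
  [107,117): 10 bp
  [117,133): 16 bp
  [133,144): 11 bp
  [144,148): 4 bp
  [148,151): 3 bp
  [151,160): 9 bp
  [160,178): 18 bp
  [178,196): 18 bp
  [196,211): 15 bp
  [211,223): 12 bp
  [223,243): 20 bp
  [243,246): 3 bp
  [246,250): 4 bp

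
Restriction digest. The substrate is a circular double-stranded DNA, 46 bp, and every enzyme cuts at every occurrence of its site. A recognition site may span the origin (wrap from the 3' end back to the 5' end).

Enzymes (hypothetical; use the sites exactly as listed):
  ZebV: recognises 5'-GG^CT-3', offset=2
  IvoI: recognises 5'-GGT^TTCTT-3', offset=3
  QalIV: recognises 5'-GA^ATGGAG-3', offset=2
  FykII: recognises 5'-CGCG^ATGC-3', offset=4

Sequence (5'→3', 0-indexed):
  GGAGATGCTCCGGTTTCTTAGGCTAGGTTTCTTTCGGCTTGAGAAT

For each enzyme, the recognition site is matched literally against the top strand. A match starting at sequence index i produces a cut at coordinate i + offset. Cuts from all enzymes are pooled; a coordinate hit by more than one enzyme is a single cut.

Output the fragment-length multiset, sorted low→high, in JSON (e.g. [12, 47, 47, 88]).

Per-enzyme occurrences:
  ZebV (GGCT, off=2): starts [20, 35] → cuts [22, 37]
  IvoI (GGTTTCTT, off=3): starts [11, 25] → cuts [14, 28]
  QalIV (GAATGGAG, off=2): starts [42] → cuts [44]
  FykII (CGCGATGC, off=4): no sites

All cut coordinates (distinct, sorted): [14, 22, 28, 37, 44]

Fragment lengths:
  14→22: 8 bp
  22→28: 6 bp
  28→37: 9 bp
  37→44: 7 bp
  44→14 (wrap): 46-44+14 = 16 bp

[6,7,8,9,16]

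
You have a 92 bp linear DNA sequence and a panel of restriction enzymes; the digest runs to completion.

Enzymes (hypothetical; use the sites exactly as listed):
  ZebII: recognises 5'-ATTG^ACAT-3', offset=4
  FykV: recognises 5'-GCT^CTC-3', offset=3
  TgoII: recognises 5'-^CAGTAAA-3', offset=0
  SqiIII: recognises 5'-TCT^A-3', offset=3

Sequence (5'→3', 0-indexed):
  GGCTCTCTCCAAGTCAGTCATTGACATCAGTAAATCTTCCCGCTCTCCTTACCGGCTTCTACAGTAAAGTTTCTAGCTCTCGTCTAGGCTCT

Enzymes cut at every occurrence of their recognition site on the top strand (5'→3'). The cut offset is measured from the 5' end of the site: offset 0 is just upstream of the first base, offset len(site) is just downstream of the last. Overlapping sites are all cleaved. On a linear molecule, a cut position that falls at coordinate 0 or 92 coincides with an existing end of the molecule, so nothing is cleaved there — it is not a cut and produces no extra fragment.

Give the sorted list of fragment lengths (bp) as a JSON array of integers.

[1,4,4,4,7,7,13,16,17,19]

Per-enzyme occurrences:
  ZebII ATTGACAT/4: at [19] ⇒ [23]
  FykV GCTCTC/3: at [1, 41, 75] ⇒ [4, 44, 78]
  TgoII CAGTAAA/0: at [27, 61] ⇒ [27, 61]
  SqiIII TCTA/3: at [57, 71, 82] ⇒ [60, 74, 85]

All cut coordinates (distinct, sorted): [4, 23, 27, 44, 60, 61, 74, 78, 85]

Fragment lengths:
  [0,4): 4 bp
  [4,23): 19 bp
  [23,27): 4 bp
  [27,44): 17 bp
  [44,60): 16 bp
  [60,61): 1 bp
  [61,74): 13 bp
  [74,78): 4 bp
  [78,85): 7 bp
  [85,92): 7 bp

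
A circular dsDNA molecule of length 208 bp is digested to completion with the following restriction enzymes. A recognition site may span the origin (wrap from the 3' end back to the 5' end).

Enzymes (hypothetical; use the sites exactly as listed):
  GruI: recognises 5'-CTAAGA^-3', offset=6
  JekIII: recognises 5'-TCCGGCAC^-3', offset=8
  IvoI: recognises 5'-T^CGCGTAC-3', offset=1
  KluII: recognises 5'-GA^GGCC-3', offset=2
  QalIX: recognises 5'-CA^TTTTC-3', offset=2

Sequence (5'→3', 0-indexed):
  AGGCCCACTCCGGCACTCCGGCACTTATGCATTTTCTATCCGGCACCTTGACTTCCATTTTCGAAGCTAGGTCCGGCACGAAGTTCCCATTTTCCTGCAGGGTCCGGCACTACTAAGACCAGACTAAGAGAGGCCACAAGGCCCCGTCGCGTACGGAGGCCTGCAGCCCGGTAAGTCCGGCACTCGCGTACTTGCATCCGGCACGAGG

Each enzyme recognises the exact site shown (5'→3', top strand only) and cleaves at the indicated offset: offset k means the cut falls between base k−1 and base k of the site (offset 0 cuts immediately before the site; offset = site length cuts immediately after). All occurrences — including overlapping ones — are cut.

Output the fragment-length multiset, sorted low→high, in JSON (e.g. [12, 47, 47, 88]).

[1,2,5,7,8,8,10,10,11,11,15,15,16,20,21,22,26]

Per-enzyme occurrences:
  GruI (CTAAGA, off=6): starts [112, 123] → cuts [118, 129]
  JekIII (TCCGGCAC, off=8): starts [8, 16, 38, 71, 102, 175, 196] → cuts [16, 24, 46, 79, 110, 183, 204]
  IvoI (TCGCGTAC, off=1): starts [146, 183] → cuts [147, 184]
  KluII (GAGGCC, off=2): starts [129, 155, 207] → cuts [1, 131, 157]
  QalIX (CATTTTC, off=2): starts [29, 55, 87] → cuts [31, 57, 89]

Pooled cuts: [1, 16, 24, 31, 46, 57, 79, 89, 110, 118, 129, 131, 147, 157, 183, 184, 204]

Fragments:
  1→16: 15 bp
  16→24: 8 bp
  24→31: 7 bp
  31→46: 15 bp
  46→57: 11 bp
  57→79: 22 bp
  79→89: 10 bp
  89→110: 21 bp
  110→118: 8 bp
  118→129: 11 bp
  129→131: 2 bp
  131→147: 16 bp
  147→157: 10 bp
  157→183: 26 bp
  183→184: 1 bp
  184→204: 20 bp
  204→1 (wrap): 208-204+1 = 5 bp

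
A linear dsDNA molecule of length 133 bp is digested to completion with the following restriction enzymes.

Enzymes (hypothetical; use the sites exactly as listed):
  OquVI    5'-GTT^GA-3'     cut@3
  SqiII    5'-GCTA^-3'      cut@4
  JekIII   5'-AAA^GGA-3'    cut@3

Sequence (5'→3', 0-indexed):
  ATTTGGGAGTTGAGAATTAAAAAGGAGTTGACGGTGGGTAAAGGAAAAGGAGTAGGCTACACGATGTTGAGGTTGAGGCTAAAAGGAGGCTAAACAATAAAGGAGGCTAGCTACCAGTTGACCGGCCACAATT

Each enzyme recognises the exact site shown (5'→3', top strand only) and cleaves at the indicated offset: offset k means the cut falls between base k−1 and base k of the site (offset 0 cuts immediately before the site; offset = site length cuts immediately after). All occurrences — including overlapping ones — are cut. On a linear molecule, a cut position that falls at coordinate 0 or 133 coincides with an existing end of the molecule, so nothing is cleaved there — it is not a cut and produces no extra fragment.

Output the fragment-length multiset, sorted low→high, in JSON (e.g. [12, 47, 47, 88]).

Site scan:
  OquVI (GTTGA, off=3): starts [8, 26, 65, 71, 116] → cuts [11, 29, 68, 74, 119]
  SqiII (GCTA, off=4): starts [55, 77, 88, 105, 109] → cuts [59, 81, 92, 109, 113]
  JekIII (AAAGGA, off=3): starts [20, 39, 45, 81, 98] → cuts [23, 42, 48, 84, 101]

Pooled cuts: [11, 23, 29, 42, 48, 59, 68, 74, 81, 84, 92, 101, 109, 113, 119]

Fragments:
  [0,11): 11 bp
  [11,23): 12 bp
  [23,29): 6 bp
  [29,42): 13 bp
  [42,48): 6 bp
  [48,59): 11 bp
  [59,68): 9 bp
  [68,74): 6 bp
  [74,81): 7 bp
  [81,84): 3 bp
  [84,92): 8 bp
  [92,101): 9 bp
  [101,109): 8 bp
  [109,113): 4 bp
  [113,119): 6 bp
  [119,133): 14 bp

[3,4,6,6,6,6,7,8,8,9,9,11,11,12,13,14]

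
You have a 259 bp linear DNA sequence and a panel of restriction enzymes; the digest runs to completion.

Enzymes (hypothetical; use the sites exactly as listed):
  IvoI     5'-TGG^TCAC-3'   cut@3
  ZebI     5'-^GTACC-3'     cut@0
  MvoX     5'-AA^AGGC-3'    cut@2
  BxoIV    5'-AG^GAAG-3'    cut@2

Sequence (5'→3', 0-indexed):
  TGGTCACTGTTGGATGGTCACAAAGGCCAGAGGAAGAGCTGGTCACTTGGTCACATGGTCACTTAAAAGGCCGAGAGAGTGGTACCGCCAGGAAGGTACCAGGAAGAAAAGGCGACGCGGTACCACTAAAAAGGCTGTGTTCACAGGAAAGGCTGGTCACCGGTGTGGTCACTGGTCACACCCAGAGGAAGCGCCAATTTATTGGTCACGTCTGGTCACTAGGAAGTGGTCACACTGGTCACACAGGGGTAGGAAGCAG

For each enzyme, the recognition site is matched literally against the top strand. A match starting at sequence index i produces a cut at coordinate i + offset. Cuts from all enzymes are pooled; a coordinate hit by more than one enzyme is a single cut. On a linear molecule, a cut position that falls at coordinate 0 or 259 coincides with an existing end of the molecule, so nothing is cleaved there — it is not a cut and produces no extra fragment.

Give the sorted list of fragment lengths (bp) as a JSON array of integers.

Site scan:
  IvoI TGGTCAC/3: at [0, 14, 39, 47, 55, 153, 165, 172, 202, 212, 226, 235] ⇒ [3, 17, 42, 50, 58, 156, 168, 175, 205, 215, 229, 238]
  ZebI GTACC/0: at [81, 95, 119] ⇒ [81, 95, 119]
  MvoX AAAGGC/2: at [21, 65, 107, 129, 147] ⇒ [23, 67, 109, 131, 149]
  BxoIV AGGAAG/2: at [30, 89, 100, 185, 220, 250] ⇒ [32, 91, 102, 187, 222, 252]

All cut coordinates (distinct, sorted): [3, 17, 23, 32, 42, 50, 58, 67, 81, 91, 95, 102, 109, 119, 131, 149, 156, 168, 175, 187, 205, 215, 222, 229, 238, 252]

Fragments:
  [0,3): 3 bp
  [3,17): 14 bp
  [17,23): 6 bp
  [23,32): 9 bp
  [32,42): 10 bp
  [42,50): 8 bp
  [50,58): 8 bp
  [58,67): 9 bp
  [67,81): 14 bp
  [81,91): 10 bp
  [91,95): 4 bp
  [95,102): 7 bp
  [102,109): 7 bp
  [109,119): 10 bp
  [119,131): 12 bp
  [131,149): 18 bp
  [149,156): 7 bp
  [156,168): 12 bp
  [168,175): 7 bp
  [175,187): 12 bp
  [187,205): 18 bp
  [205,215): 10 bp
  [215,222): 7 bp
  [222,229): 7 bp
  [229,238): 9 bp
  [238,252): 14 bp
  [252,259): 7 bp

[3,4,6,7,7,7,7,7,7,7,8,8,9,9,9,10,10,10,10,12,12,12,14,14,14,18,18]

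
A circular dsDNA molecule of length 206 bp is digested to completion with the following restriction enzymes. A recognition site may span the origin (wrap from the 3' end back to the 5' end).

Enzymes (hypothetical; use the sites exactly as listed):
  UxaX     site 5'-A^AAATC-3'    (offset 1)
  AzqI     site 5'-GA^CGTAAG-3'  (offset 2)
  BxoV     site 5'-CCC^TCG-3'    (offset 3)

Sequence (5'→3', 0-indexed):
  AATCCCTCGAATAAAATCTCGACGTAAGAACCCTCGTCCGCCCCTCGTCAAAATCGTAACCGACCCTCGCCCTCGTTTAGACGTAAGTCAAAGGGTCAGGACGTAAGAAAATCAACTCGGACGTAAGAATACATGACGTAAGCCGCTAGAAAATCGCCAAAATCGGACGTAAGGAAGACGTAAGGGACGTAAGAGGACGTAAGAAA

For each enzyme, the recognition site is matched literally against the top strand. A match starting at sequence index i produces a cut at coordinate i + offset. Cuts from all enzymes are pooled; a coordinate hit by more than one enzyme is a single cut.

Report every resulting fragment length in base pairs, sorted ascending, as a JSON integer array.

[6,6,7,7,7,8,8,9,9,9,9,10,11,11,11,13,14,15,16,20]

Per-enzyme occurrences:
  UxaX AAAATC/1: at [12, 49, 107, 149, 158, 204] ⇒ [13, 50, 108, 150, 159, 205]
  AzqI GACGTAAG/2: at [20, 79, 99, 119, 134, 165, 176, 185, 195] ⇒ [22, 81, 101, 121, 136, 167, 178, 187, 197]
  BxoV CCCTCG/3: at [3, 30, 41, 63, 69] ⇒ [6, 33, 44, 66, 72]

All cut coordinates (distinct, sorted): [6, 13, 22, 33, 44, 50, 66, 72, 81, 101, 108, 121, 136, 150, 159, 167, 178, 187, 197, 205]

Fragment lengths:
  6→13: 7 bp
  13→22: 9 bp
  22→33: 11 bp
  33→44: 11 bp
  44→50: 6 bp
  50→66: 16 bp
  66→72: 6 bp
  72→81: 9 bp
  81→101: 20 bp
  101→108: 7 bp
  108→121: 13 bp
  121→136: 15 bp
  136→150: 14 bp
  150→159: 9 bp
  159→167: 8 bp
  167→178: 11 bp
  178→187: 9 bp
  187→197: 10 bp
  197→205: 8 bp
  205→6 (wrap): 206-205+6 = 7 bp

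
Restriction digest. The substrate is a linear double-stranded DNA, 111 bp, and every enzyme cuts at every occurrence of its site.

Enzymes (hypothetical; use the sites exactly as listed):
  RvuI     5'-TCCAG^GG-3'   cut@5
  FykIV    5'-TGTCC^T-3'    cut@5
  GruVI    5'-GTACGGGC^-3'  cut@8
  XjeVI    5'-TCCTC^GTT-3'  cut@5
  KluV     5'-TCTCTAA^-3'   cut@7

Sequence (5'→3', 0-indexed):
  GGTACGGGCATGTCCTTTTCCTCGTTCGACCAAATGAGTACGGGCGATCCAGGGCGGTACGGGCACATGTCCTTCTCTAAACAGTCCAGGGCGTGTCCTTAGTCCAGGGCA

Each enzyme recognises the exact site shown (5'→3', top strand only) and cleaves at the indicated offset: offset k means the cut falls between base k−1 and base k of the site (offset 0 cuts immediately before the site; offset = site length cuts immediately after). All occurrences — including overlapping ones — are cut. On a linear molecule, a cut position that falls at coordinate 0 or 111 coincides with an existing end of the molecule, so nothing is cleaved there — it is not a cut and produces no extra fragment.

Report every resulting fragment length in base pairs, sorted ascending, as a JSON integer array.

[4,6,7,8,8,8,9,9,9,9,12,22]

Site scan:
  RvuI (TCCAGGG, off=5): starts [47, 84, 102] → cuts [52, 89, 107]
  FykIV (TGTCCT, off=5): starts [10, 67, 93] → cuts [15, 72, 98]
  GruVI (GTACGGGC, off=8): starts [1, 37, 56] → cuts [9, 45, 64]
  XjeVI (TCCTCGTT, off=5): starts [18] → cuts [23]
  KluV (TCTCTAA, off=7): starts [73] → cuts [80]

All cut coordinates (distinct, sorted): [9, 15, 23, 45, 52, 64, 72, 80, 89, 98, 107]

Fragments:
  [0,9): 9 bp
  [9,15): 6 bp
  [15,23): 8 bp
  [23,45): 22 bp
  [45,52): 7 bp
  [52,64): 12 bp
  [64,72): 8 bp
  [72,80): 8 bp
  [80,89): 9 bp
  [89,98): 9 bp
  [98,107): 9 bp
  [107,111): 4 bp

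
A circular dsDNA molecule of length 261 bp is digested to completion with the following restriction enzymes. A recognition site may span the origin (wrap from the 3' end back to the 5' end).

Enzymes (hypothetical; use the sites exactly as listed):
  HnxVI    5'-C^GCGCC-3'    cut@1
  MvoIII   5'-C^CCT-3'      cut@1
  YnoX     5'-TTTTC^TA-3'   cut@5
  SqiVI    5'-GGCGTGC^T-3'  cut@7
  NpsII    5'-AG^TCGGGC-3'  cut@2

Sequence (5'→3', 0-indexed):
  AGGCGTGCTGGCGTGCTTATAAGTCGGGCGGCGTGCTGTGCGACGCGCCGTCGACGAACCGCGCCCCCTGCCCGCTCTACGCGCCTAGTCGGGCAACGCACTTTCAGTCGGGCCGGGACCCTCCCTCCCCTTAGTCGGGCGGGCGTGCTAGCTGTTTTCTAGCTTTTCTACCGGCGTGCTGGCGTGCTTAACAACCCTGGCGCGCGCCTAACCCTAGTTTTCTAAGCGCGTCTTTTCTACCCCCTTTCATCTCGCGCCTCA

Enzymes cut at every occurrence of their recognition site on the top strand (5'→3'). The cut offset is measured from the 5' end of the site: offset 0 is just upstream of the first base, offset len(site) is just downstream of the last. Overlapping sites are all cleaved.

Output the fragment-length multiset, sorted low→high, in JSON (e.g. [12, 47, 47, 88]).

Site scan:
  HnxVI (CGCGCC, off=1): starts [43, 59, 79, 202, 252] → cuts [44, 60, 80, 203, 253]
  MvoIII (CCCT, off=1): starts [65, 118, 122, 127, 194, 211, 241] → cuts [66, 119, 123, 128, 195, 212, 242]
  YnoX (TTTTCTA, off=5): starts [154, 163, 217, 232] → cuts [159, 168, 222, 237]
  SqiVI (GGCGTGCT, off=7): starts [1, 9, 29, 141, 172, 180] → cuts [8, 16, 36, 148, 179, 187]
  NpsII (AGTCGGGC, off=2): starts [21, 86, 105, 132] → cuts [23, 88, 107, 134]

All cut coordinates (distinct, sorted): [8, 16, 23, 36, 44, 60, 66, 80, 88, 107, 119, 123, 128, 134, 148, 159, 168, 179, 187, 195, 203, 212, 222, 237, 242, 253]

Fragment lengths:
  8→16: 8 bp
  16→23: 7 bp
  23→36: 13 bp
  36→44: 8 bp
  44→60: 16 bp
  60→66: 6 bp
  66→80: 14 bp
  80→88: 8 bp
  88→107: 19 bp
  107→119: 12 bp
  119→123: 4 bp
  123→128: 5 bp
  128→134: 6 bp
  134→148: 14 bp
  148→159: 11 bp
  159→168: 9 bp
  168→179: 11 bp
  179→187: 8 bp
  187→195: 8 bp
  195→203: 8 bp
  203→212: 9 bp
  212→222: 10 bp
  222→237: 15 bp
  237→242: 5 bp
  242→253: 11 bp
  253→8 (wrap): 261-253+8 = 16 bp

[4,5,5,6,6,7,8,8,8,8,8,8,9,9,10,11,11,11,12,13,14,14,15,16,16,19]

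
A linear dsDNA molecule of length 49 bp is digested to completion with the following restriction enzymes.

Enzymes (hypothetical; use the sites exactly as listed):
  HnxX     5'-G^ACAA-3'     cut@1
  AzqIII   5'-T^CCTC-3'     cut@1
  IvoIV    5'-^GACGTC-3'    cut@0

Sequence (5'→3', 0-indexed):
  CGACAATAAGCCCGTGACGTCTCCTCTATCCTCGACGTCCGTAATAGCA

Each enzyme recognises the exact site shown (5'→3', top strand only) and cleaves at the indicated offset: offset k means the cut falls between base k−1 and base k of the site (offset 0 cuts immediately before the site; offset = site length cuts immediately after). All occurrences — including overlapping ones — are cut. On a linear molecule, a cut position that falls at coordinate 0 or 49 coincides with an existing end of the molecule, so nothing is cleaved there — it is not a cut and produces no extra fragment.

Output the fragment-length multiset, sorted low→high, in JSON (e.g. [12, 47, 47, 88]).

Scan for sites:
  HnxX GACAA/1: at [1] ⇒ [2]
  AzqIII TCCTC/1: at [21, 28] ⇒ [22, 29]
  IvoIV GACGTC/0: at [15, 33] ⇒ [15, 33]

Pooled cuts: [2, 15, 22, 29, 33]

Fragment lengths:
  [0,2): 2 bp
  [2,15): 13 bp
  [15,22): 7 bp
  [22,29): 7 bp
  [29,33): 4 bp
  [33,49): 16 bp

[2,4,7,7,13,16]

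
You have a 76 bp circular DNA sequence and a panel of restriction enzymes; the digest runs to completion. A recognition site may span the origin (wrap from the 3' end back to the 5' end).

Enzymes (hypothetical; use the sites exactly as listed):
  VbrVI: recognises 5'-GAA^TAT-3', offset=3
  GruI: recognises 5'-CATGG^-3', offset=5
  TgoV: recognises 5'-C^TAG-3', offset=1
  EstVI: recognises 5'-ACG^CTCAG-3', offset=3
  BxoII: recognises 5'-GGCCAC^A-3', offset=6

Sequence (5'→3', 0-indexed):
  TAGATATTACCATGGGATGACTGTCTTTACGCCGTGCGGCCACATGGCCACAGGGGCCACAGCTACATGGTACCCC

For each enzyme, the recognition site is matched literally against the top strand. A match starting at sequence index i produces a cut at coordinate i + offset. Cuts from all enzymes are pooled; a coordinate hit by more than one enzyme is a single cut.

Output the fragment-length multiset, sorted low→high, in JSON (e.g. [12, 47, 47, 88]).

Site scan:
  VbrVI (GAATAT, off=3): no sites
  GruI CATGG/5: at [10, 42, 65] ⇒ [15, 47, 70]
  TgoV CTAG/1: at [75] ⇒ [0]
  EstVI (ACGCTCAG, off=3): no sites
  BxoII GGCCACA/6: at [37, 45, 54] ⇒ [43, 51, 60]

Pooled cuts: [0, 15, 43, 47, 51, 60, 70]

Fragment lengths:
  0→15: 15 bp
  15→43: 28 bp
  43→47: 4 bp
  47→51: 4 bp
  51→60: 9 bp
  60→70: 10 bp
  70→0 (wrap): 76-70+0 = 6 bp

[4,4,6,9,10,15,28]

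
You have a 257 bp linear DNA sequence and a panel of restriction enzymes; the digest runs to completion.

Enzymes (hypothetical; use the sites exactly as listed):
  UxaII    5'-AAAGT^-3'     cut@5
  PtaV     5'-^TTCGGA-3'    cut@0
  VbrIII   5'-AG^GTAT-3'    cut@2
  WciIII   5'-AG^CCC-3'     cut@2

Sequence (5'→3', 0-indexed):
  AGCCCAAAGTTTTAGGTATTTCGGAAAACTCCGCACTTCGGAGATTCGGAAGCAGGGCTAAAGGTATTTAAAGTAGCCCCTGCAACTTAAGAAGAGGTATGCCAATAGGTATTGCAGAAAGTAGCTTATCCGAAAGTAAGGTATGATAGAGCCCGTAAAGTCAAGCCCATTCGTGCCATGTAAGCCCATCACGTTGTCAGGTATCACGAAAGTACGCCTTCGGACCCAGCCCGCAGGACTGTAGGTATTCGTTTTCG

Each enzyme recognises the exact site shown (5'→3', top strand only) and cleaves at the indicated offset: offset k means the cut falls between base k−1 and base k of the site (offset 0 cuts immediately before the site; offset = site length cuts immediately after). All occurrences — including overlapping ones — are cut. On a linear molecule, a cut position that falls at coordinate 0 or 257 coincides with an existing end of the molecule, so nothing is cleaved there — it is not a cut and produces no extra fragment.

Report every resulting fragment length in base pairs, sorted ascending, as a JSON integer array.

[2,2,3,4,4,5,5,8,8,10,11,11,11,12,13,13,14,15,15,16,17,19,19,20]

Site scan:
  UxaII AAAGT/5: at [5, 69, 117, 132, 156, 208] ⇒ [10, 74, 122, 137, 161, 213]
  PtaV TTCGGA/0: at [19, 36, 44, 218] ⇒ [19, 36, 44, 218]
  VbrIII AGGTAT/2: at [13, 61, 94, 106, 138, 198, 242] ⇒ [15, 63, 96, 108, 140, 200, 244]
  WciIII AGCCC/2: at [0, 74, 149, 163, 182, 227] ⇒ [2, 76, 151, 165, 184, 229]

Pooled cuts: [2, 10, 15, 19, 36, 44, 63, 74, 76, 96, 108, 122, 137, 140, 151, 161, 165, 184, 200, 213, 218, 229, 244]

Fragments:
  [0,2): 2 bp
  [2,10): 8 bp
  [10,15): 5 bp
  [15,19): 4 bp
  [19,36): 17 bp
  [36,44): 8 bp
  [44,63): 19 bp
  [63,74): 11 bp
  [74,76): 2 bp
  [76,96): 20 bp
  [96,108): 12 bp
  [108,122): 14 bp
  [122,137): 15 bp
  [137,140): 3 bp
  [140,151): 11 bp
  [151,161): 10 bp
  [161,165): 4 bp
  [165,184): 19 bp
  [184,200): 16 bp
  [200,213): 13 bp
  [213,218): 5 bp
  [218,229): 11 bp
  [229,244): 15 bp
  [244,257): 13 bp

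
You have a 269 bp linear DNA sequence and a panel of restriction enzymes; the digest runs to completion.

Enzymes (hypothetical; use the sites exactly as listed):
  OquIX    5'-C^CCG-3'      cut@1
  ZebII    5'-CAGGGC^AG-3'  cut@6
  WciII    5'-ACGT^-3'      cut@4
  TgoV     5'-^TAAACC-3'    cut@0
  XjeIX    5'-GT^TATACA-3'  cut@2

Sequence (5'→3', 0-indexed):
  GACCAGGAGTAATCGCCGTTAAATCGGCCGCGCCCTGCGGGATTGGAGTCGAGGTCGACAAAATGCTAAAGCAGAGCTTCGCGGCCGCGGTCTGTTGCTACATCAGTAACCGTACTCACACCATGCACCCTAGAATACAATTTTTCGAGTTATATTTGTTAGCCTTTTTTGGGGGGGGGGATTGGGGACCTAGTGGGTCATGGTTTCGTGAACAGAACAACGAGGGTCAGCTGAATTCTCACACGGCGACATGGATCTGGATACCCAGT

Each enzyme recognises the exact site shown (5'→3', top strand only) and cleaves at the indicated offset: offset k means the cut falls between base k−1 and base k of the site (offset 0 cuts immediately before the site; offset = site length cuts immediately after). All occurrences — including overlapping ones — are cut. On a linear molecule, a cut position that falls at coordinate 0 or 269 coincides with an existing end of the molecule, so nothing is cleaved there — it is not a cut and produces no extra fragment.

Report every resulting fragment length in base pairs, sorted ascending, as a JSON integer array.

[269]

Site scan:
  OquIX (CCCG, off=1): no sites
  ZebII (CAGGGCAG, off=6): no sites
  WciII (ACGT, off=4): no sites
  TgoV (TAAACC, off=0): no sites
  XjeIX (GTTATACA, off=2): no sites

Pooled cuts: ∅

Fragments:
  no cuts → one linear fragment of 269 bp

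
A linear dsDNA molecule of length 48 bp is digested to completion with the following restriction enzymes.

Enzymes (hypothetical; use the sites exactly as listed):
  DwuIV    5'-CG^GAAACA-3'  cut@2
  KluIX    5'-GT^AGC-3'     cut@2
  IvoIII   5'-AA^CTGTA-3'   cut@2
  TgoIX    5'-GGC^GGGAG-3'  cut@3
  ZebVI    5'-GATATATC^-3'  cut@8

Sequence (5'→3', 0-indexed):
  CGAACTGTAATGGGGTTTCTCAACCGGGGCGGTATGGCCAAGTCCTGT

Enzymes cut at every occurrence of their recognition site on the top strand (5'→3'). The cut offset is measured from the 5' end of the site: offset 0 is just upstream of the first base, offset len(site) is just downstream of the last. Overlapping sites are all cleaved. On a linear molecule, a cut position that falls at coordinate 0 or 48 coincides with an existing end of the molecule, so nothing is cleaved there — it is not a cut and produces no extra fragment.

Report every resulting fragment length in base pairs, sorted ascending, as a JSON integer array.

Scan for sites:
  DwuIV (CGGAAACA, off=2): no sites
  KluIX (GTAGC, off=2): no sites
  IvoIII (AACTGTA, off=2): starts [2] → cuts [4]
  TgoIX (GGCGGGAG, off=3): no sites
  ZebVI (GATATATC, off=8): no sites

All cut coordinates (distinct, sorted): [4]

Fragments:
  [0,4): 4 bp
  [4,48): 44 bp

[4,44]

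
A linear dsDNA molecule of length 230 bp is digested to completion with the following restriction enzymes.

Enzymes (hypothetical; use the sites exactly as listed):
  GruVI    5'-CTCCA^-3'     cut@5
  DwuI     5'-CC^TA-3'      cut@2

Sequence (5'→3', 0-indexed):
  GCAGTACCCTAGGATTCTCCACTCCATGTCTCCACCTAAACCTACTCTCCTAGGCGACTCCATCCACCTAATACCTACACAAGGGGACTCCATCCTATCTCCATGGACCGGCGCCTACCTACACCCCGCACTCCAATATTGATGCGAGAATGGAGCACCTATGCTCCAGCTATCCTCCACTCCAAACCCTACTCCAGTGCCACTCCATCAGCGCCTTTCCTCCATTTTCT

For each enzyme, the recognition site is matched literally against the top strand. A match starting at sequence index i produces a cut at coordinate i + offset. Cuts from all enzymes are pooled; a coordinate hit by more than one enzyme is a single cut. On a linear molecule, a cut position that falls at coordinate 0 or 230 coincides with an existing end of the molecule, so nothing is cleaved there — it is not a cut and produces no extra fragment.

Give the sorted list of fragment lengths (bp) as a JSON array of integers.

Per-enzyme occurrences:
  GruVI (CTCCA, off=5): starts [16, 21, 29, 57, 87, 98, 130, 163, 174, 179, 191, 202, 219] → cuts [21, 26, 34, 62, 92, 103, 135, 168, 179, 184, 196, 207, 224]
  DwuI (CCTA, off=2): starts [7, 34, 40, 48, 66, 73, 93, 113, 117, 157, 187] → cuts [9, 36, 42, 50, 68, 75, 95, 115, 119, 159, 189]

Pooled cuts: [9, 21, 26, 34, 36, 42, 50, 62, 68, 75, 92, 95, 103, 115, 119, 135, 159, 168, 179, 184, 189, 196, 207, 224]

Fragments:
  [0,9): 9 bp
  [9,21): 12 bp
  [21,26): 5 bp
  [26,34): 8 bp
  [34,36): 2 bp
  [36,42): 6 bp
  [42,50): 8 bp
  [50,62): 12 bp
  [62,68): 6 bp
  [68,75): 7 bp
  [75,92): 17 bp
  [92,95): 3 bp
  [95,103): 8 bp
  [103,115): 12 bp
  [115,119): 4 bp
  [119,135): 16 bp
  [135,159): 24 bp
  [159,168): 9 bp
  [168,179): 11 bp
  [179,184): 5 bp
  [184,189): 5 bp
  [189,196): 7 bp
  [196,207): 11 bp
  [207,224): 17 bp
  [224,230): 6 bp

[2,3,4,5,5,5,6,6,6,7,7,8,8,8,9,9,11,11,12,12,12,16,17,17,24]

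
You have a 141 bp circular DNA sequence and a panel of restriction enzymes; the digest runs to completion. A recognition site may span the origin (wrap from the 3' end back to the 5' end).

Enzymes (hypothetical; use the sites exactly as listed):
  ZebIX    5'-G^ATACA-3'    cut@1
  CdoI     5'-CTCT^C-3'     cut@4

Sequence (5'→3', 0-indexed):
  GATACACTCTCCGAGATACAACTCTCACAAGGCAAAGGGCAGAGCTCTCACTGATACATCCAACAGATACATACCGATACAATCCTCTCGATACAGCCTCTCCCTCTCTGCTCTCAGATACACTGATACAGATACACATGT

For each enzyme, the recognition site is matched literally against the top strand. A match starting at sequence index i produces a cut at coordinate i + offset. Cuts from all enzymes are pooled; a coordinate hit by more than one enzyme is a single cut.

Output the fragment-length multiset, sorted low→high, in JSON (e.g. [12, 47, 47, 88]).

[2,3,5,5,6,6,7,8,9,10,10,11,11,12,13,23]

Site scan:
  ZebIX (GATACA, off=1): starts [0, 14, 52, 65, 75, 89, 116, 124, 130] → cuts [1, 15, 53, 66, 76, 90, 117, 125, 131]
  CdoI (CTCTC, off=4): starts [6, 21, 44, 84, 97, 103, 110] → cuts [10, 25, 48, 88, 101, 107, 114]

All cut coordinates (distinct, sorted): [1, 10, 15, 25, 48, 53, 66, 76, 88, 90, 101, 107, 114, 117, 125, 131]

Fragments:
  1→10: 9 bp
  10→15: 5 bp
  15→25: 10 bp
  25→48: 23 bp
  48→53: 5 bp
  53→66: 13 bp
  66→76: 10 bp
  76→88: 12 bp
  88→90: 2 bp
  90→101: 11 bp
  101→107: 6 bp
  107→114: 7 bp
  114→117: 3 bp
  117→125: 8 bp
  125→131: 6 bp
  131→1 (wrap): 141-131+1 = 11 bp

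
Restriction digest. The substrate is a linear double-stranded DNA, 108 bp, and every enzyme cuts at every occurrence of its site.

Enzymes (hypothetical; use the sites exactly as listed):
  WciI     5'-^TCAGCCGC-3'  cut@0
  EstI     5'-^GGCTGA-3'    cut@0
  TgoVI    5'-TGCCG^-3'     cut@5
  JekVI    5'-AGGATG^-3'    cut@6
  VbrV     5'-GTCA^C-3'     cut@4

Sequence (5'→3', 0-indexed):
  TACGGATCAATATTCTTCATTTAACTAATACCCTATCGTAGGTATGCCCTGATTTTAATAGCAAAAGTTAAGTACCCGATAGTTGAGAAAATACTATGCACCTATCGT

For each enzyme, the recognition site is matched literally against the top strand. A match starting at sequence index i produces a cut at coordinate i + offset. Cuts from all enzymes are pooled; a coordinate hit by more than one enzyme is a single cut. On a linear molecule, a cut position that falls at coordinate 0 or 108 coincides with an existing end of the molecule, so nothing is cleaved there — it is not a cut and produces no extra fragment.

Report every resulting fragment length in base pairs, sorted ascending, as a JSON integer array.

Per-enzyme occurrences:
  WciI (TCAGCCGC, off=0): no sites
  EstI (GGCTGA, off=0): no sites
  TgoVI (TGCCG, off=5): no sites
  JekVI (AGGATG, off=6): no sites
  VbrV (GTCAC, off=4): no sites

All cut coordinates (distinct, sorted): ∅

Fragments:
  no cuts → one linear fragment of 108 bp

[108]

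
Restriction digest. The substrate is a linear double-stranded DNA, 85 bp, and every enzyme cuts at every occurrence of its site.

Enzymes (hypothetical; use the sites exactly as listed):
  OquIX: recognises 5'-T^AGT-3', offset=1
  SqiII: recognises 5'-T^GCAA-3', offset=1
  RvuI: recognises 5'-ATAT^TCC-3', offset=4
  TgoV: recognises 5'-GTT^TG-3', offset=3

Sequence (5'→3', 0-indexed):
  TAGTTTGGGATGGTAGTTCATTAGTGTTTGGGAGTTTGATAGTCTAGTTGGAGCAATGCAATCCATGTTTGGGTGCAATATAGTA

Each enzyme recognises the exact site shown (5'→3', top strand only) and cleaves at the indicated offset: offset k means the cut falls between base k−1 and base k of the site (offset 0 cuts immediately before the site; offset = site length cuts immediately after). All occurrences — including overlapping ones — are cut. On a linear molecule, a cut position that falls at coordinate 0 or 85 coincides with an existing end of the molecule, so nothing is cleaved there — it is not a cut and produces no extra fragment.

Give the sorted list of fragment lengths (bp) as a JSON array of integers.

Scan for sites:
  OquIX TAGT/1: at [0, 13, 21, 39, 44, 80] ⇒ [1, 14, 22, 40, 45, 81]
  SqiII TGCAA/1: at [56, 73] ⇒ [57, 74]
  RvuI (ATATTCC, off=4): no sites
  TgoV GTTTG/3: at [2, 25, 33, 66] ⇒ [5, 28, 36, 69]

All cut coordinates (distinct, sorted): [1, 5, 14, 22, 28, 36, 40, 45, 57, 69, 74, 81]

Fragment lengths:
  [0,1): 1 bp
  [1,5): 4 bp
  [5,14): 9 bp
  [14,22): 8 bp
  [22,28): 6 bp
  [28,36): 8 bp
  [36,40): 4 bp
  [40,45): 5 bp
  [45,57): 12 bp
  [57,69): 12 bp
  [69,74): 5 bp
  [74,81): 7 bp
  [81,85): 4 bp

[1,4,4,4,5,5,6,7,8,8,9,12,12]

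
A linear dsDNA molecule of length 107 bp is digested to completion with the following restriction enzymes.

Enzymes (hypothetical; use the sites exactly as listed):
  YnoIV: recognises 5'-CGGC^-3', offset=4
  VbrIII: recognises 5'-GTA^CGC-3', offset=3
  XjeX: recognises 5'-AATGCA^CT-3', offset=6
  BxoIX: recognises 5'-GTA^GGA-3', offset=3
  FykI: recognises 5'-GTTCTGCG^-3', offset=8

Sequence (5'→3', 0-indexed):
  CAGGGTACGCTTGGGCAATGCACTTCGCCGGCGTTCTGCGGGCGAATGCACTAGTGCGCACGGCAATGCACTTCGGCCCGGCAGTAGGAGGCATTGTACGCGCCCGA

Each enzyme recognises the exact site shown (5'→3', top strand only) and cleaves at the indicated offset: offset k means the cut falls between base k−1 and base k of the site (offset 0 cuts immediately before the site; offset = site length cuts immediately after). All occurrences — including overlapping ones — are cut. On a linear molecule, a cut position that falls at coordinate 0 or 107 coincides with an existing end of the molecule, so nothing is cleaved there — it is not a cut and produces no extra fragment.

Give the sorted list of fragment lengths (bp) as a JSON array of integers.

Per-enzyme occurrences:
  YnoIV CGGC/4: at [28, 60, 73, 78] ⇒ [32, 64, 77, 82]
  VbrIII GTACGC/3: at [4, 95] ⇒ [7, 98]
  XjeX AATGCACT/6: at [16, 44, 64] ⇒ [22, 50, 70]
  BxoIX GTAGGA/3: at [83] ⇒ [86]
  FykI GTTCTGCG/8: at [32] ⇒ [40]

All cut coordinates (distinct, sorted): [7, 22, 32, 40, 50, 64, 70, 77, 82, 86, 98]

Fragments:
  [0,7): 7 bp
  [7,22): 15 bp
  [22,32): 10 bp
  [32,40): 8 bp
  [40,50): 10 bp
  [50,64): 14 bp
  [64,70): 6 bp
  [70,77): 7 bp
  [77,82): 5 bp
  [82,86): 4 bp
  [86,98): 12 bp
  [98,107): 9 bp

[4,5,6,7,7,8,9,10,10,12,14,15]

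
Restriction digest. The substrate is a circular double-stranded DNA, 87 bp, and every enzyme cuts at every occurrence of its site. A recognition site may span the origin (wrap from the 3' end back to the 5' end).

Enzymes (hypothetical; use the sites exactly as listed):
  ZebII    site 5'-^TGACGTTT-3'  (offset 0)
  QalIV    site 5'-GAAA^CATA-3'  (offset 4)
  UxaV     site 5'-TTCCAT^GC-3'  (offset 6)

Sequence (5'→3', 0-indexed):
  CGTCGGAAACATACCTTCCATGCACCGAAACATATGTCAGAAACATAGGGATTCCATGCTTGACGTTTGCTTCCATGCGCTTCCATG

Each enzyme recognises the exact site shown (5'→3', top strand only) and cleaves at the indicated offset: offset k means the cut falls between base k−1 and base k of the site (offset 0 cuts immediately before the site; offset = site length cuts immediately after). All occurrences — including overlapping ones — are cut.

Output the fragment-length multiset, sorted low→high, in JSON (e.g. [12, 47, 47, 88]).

[3,9,10,10,12,13,14,16]

Per-enzyme occurrences:
  ZebII TGACGTTT/0: at [60] ⇒ [60]
  QalIV GAAACATA/4: at [5, 26, 39] ⇒ [9, 30, 43]
  UxaV TTCCATGC/6: at [15, 51, 70, 80] ⇒ [21, 57, 76, 86]

Pooled cuts: [9, 21, 30, 43, 57, 60, 76, 86]

Fragment lengths:
  9→21: 12 bp
  21→30: 9 bp
  30→43: 13 bp
  43→57: 14 bp
  57→60: 3 bp
  60→76: 16 bp
  76→86: 10 bp
  86→9 (wrap): 87-86+9 = 10 bp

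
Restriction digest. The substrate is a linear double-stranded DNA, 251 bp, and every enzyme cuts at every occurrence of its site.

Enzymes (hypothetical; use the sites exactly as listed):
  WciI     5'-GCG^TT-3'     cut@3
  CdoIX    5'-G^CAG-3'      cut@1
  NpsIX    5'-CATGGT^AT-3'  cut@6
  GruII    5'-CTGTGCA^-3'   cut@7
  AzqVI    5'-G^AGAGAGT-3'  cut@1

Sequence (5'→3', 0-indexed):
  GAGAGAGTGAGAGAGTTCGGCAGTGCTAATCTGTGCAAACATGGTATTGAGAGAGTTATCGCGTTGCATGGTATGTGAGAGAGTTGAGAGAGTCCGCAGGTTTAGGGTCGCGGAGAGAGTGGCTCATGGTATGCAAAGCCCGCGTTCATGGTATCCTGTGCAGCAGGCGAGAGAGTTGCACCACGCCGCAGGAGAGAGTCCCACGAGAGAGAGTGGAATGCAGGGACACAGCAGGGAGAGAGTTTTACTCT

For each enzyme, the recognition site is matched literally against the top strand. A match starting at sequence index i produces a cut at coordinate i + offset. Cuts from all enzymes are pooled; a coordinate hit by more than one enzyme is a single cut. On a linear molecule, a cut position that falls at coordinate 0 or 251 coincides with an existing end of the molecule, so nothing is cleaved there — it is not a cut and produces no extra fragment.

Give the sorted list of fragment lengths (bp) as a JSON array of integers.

[1,1,2,4,4,5,5,6,8,8,8,8,9,9,10,11,11,13,14,14,15,15,17,17,17,19]

Site scan:
  WciI (GCGTT, off=3): starts [60, 141] → cuts [63, 144]
  CdoIX (GCAG, off=1): starts [19, 95, 159, 162, 187, 219, 230] → cuts [20, 96, 160, 163, 188, 220, 231]
  NpsIX (CATGGTAT, off=6): starts [39, 66, 124, 146] → cuts [45, 72, 130, 152]
  GruII (CTGTGCA, off=7): starts [30, 155] → cuts [37, 162]
  AzqVI (GAGAGAGT, off=1): starts [0, 8, 48, 76, 85, 112, 168, 191, 206, 235] → cuts [1, 9, 49, 77, 86, 113, 169, 192, 207, 236]

All cut coordinates (distinct, sorted): [1, 9, 20, 37, 45, 49, 63, 72, 77, 86, 96, 113, 130, 144, 152, 160, 162, 163, 169, 188, 192, 207, 220, 231, 236]

Fragments:
  [0,1): 1 bp
  [1,9): 8 bp
  [9,20): 11 bp
  [20,37): 17 bp
  [37,45): 8 bp
  [45,49): 4 bp
  [49,63): 14 bp
  [63,72): 9 bp
  [72,77): 5 bp
  [77,86): 9 bp
  [86,96): 10 bp
  [96,113): 17 bp
  [113,130): 17 bp
  [130,144): 14 bp
  [144,152): 8 bp
  [152,160): 8 bp
  [160,162): 2 bp
  [162,163): 1 bp
  [163,169): 6 bp
  [169,188): 19 bp
  [188,192): 4 bp
  [192,207): 15 bp
  [207,220): 13 bp
  [220,231): 11 bp
  [231,236): 5 bp
  [236,251): 15 bp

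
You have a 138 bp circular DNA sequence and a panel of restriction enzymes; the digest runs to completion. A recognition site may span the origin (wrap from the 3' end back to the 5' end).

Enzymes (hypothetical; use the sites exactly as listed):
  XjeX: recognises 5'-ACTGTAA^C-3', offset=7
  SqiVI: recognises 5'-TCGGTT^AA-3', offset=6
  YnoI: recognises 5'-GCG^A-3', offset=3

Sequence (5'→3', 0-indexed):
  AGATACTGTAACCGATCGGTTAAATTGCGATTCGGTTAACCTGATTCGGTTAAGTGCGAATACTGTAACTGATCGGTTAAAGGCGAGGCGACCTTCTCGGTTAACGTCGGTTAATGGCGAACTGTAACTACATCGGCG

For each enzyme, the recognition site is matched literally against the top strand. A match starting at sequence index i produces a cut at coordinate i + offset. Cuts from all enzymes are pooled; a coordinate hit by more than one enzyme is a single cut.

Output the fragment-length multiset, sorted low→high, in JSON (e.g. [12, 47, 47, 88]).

Scan for sites:
  XjeX (ACTGTAAC, off=7): starts [4, 61, 120] → cuts [11, 68, 127]
  SqiVI (TCGGTTAA, off=6): starts [15, 31, 45, 72, 96, 106] → cuts [21, 37, 51, 78, 102, 112]
  YnoI (GCGA, off=3): starts [26, 55, 82, 87, 116, 135] → cuts [0, 29, 58, 85, 90, 119]

Pooled cuts: [0, 11, 21, 29, 37, 51, 58, 68, 78, 85, 90, 102, 112, 119, 127]

Fragment lengths:
  0→11: 11 bp
  11→21: 10 bp
  21→29: 8 bp
  29→37: 8 bp
  37→51: 14 bp
  51→58: 7 bp
  58→68: 10 bp
  68→78: 10 bp
  78→85: 7 bp
  85→90: 5 bp
  90→102: 12 bp
  102→112: 10 bp
  112→119: 7 bp
  119→127: 8 bp
  127→0 (wrap): 138-127+0 = 11 bp

[5,7,7,7,8,8,8,10,10,10,10,11,11,12,14]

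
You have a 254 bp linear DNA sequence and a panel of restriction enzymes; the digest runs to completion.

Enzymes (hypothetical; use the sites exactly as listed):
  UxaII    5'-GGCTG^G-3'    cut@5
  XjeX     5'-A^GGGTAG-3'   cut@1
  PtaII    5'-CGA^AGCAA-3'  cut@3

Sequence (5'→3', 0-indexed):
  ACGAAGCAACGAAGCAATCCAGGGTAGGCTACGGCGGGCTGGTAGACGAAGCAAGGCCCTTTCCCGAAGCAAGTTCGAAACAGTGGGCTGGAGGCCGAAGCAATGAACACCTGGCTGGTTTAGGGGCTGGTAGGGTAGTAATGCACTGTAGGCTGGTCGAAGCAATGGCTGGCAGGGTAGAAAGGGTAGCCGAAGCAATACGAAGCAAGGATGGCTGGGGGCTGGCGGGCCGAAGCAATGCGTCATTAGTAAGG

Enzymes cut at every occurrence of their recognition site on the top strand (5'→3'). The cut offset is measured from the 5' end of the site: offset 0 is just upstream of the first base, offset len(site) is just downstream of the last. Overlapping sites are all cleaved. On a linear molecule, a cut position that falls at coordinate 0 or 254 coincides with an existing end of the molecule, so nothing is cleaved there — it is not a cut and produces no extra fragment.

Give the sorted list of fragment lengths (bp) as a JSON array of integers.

Site scan:
  UxaII GGCTGG/5: at [36, 85, 112, 124, 150, 166, 212, 219] ⇒ [41, 90, 117, 129, 155, 171, 217, 224]
  XjeX AGGGTAG/1: at [20, 131, 173, 182] ⇒ [21, 132, 174, 183]
  PtaII CGAAGCAA/3: at [1, 9, 46, 64, 95, 157, 190, 200, 230] ⇒ [4, 12, 49, 67, 98, 160, 193, 203, 233]

Pooled cuts: [4, 12, 21, 41, 49, 67, 90, 98, 117, 129, 132, 155, 160, 171, 174, 183, 193, 203, 217, 224, 233]

Fragment lengths:
  [0,4): 4 bp
  [4,12): 8 bp
  [12,21): 9 bp
  [21,41): 20 bp
  [41,49): 8 bp
  [49,67): 18 bp
  [67,90): 23 bp
  [90,98): 8 bp
  [98,117): 19 bp
  [117,129): 12 bp
  [129,132): 3 bp
  [132,155): 23 bp
  [155,160): 5 bp
  [160,171): 11 bp
  [171,174): 3 bp
  [174,183): 9 bp
  [183,193): 10 bp
  [193,203): 10 bp
  [203,217): 14 bp
  [217,224): 7 bp
  [224,233): 9 bp
  [233,254): 21 bp

[3,3,4,5,7,8,8,8,9,9,9,10,10,11,12,14,18,19,20,21,23,23]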